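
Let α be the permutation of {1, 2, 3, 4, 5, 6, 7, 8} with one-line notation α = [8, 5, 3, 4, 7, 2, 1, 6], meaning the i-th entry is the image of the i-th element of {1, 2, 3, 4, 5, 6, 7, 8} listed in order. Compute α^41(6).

Tracing 6 → 2 → … returns to 6 after 6 steps, so 6 lies in a 6-cycle (1, 8, 6, 2, 5, 7).
On a 6-cycle, α^6 is the identity, so α^41 = α^5 there (41 ≡ 5 mod 6).
Advancing 5 steps from 6: 6 → 2 → 5 → 7 → 1 → 8.

8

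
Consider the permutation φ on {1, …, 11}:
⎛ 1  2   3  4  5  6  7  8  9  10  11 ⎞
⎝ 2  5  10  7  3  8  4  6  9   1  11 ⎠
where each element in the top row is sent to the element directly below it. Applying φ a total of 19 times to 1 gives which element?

10

Tracing 1 → 2 → … returns to 1 after 5 steps, so 1 lies in a 5-cycle (1 2 5 3 10).
On a 5-cycle, φ^5 is the identity, so φ^19 = φ^4 there (19 ≡ 4 mod 5).
Stepping 4 places around the cycle: 1 → 2 → 5 → 3 → 10.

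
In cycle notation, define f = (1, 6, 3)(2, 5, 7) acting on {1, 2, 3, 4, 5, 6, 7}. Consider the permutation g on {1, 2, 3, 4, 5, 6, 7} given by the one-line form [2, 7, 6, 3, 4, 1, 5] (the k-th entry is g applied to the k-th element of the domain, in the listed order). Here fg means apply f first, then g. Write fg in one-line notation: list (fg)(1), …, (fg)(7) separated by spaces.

1 4 2 3 5 6 7

For each element, apply f then g: 1 → 6 → 1; 2 → 5 → 4; 3 → 1 → 2; 4 → 4 → 3; 5 → 7 → 5; 6 → 3 → 6; 7 → 2 → 7.
So fg in one-line form is 1 4 2 3 5 6 7.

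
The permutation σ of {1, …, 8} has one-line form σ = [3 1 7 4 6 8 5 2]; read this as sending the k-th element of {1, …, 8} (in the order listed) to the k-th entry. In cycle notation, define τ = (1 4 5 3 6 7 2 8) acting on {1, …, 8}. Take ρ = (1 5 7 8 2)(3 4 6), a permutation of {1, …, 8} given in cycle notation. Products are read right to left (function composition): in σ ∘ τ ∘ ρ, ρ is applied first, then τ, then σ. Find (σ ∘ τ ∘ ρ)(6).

8

Chase 6: ρ(6) = 3; τ(3) = 6; σ(6) = 8. Hence (σ ∘ τ ∘ ρ)(6) = 8.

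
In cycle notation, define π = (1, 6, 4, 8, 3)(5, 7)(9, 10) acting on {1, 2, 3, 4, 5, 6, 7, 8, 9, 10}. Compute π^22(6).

6 lies in the 5-cycle (1, 6, 4, 8, 3).
Since the cycle has length 5, π^22 acts on it the same as π^2 (22 mod 5 = 2).
Stepping 2 places around the cycle: 6 → 4 → 8.

8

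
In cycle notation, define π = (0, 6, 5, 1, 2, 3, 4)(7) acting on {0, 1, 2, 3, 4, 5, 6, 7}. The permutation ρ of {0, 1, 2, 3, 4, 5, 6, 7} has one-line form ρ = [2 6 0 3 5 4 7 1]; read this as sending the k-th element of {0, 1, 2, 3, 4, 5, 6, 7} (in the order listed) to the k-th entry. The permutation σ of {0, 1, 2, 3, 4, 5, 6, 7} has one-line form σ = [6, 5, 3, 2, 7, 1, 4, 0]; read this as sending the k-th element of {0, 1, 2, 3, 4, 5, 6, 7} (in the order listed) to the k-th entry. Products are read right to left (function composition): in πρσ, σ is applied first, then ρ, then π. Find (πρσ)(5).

Chase 5: σ(5) = 1; ρ(1) = 6; π(6) = 5. Hence (πρσ)(5) = 5.

5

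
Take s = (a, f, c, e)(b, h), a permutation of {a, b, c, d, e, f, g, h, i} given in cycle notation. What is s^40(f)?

f

f lies in the 4-cycle (a, f, c, e).
Since the cycle has length 4, s^40 acts on it the same as s^0 (40 mod 4 = 0).
So s^40(f) = f.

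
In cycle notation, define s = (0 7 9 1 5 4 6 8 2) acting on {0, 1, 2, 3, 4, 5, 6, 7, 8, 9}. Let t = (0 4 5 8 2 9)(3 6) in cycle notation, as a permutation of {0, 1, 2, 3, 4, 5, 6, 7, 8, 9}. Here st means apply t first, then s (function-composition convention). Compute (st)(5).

t(5) = 8, then s(8) = 2; composing gives (st)(5) = 2.

2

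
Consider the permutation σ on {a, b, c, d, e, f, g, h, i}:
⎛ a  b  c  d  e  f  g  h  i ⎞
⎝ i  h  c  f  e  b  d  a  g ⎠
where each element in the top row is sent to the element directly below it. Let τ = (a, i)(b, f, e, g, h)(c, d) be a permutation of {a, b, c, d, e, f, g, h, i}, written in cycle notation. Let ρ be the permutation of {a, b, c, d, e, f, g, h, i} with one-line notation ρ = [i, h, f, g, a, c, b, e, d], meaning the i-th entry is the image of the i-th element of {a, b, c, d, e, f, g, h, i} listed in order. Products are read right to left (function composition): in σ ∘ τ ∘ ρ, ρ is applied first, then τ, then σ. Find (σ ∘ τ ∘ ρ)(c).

Apply the permutations in order: ρ(c) = f, then τ(f) = e, then σ(e) = e. So (σ ∘ τ ∘ ρ)(c) = e.

e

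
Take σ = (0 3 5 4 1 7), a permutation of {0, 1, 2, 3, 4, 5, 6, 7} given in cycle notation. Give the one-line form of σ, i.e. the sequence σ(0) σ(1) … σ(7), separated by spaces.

3 7 2 5 1 4 6 0

Image by image: 0↦3, 1↦7, 2↦2, 3↦5, 4↦1, 5↦4, 6↦6, 7↦0.
So the one-line form is 3 7 2 5 1 4 6 0.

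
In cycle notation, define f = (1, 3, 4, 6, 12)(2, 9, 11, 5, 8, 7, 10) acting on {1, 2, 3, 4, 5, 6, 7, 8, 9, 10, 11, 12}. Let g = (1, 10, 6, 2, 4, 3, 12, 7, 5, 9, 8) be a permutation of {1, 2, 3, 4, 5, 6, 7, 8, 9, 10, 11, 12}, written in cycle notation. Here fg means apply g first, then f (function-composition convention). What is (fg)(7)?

8

g(7) = 5, then f(5) = 8; composing gives (fg)(7) = 8.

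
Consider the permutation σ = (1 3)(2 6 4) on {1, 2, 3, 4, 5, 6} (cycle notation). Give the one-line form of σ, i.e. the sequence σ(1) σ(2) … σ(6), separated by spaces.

3 6 1 2 5 4

Reading each image from the cycles: 1↦3, 2↦6, 3↦1, 4↦2, 5↦5, 6↦4.
Listing these in domain order gives 3 6 1 2 5 4.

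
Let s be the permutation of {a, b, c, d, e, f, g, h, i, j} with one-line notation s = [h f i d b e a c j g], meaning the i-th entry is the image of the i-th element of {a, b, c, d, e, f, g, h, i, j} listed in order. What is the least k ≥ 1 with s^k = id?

6

Writing s as disjoint cycles, the cycle lengths are 6, 3, 1.
The order of s is the least common multiple of its cycle lengths: lcm(6, 3) = 6.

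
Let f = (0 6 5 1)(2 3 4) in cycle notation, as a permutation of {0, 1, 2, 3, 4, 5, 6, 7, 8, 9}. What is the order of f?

The cycle type of f is (4, 3, 1, 1, 1).
Since disjoint cycles commute, ord(f) = lcm(4, 3) = 12.

12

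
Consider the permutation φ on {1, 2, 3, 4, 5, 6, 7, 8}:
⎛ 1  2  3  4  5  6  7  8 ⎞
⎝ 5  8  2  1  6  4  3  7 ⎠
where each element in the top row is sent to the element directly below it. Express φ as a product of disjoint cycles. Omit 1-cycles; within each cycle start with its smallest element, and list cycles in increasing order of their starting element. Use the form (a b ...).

Start at 1 and follow images: 1 → 5 → 6 → 4 → 1, giving the cycle (1 5 6 4).
Continuing from each remaining unvisited element yields (1 5 6 4)(2 8 7 3).

(1 5 6 4)(2 8 7 3)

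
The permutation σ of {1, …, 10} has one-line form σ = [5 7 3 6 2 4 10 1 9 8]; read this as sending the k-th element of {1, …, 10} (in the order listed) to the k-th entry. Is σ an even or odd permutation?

even

In disjoint-cycle form the cycle lengths are 6, 2, 1, 1.
A cycle is odd iff its length is even; σ has 2 even-length cycles, so sgn(σ) = (−1)^2 and σ is even.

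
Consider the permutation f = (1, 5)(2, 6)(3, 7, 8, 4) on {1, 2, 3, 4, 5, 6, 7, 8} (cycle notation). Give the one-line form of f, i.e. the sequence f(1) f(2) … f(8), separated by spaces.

Reading each image from the cycles: 1↦5, 2↦6, 3↦7, 4↦3, 5↦1, 6↦2, 7↦8, 8↦4.
Listing these in domain order gives 5 6 7 3 1 2 8 4.

5 6 7 3 1 2 8 4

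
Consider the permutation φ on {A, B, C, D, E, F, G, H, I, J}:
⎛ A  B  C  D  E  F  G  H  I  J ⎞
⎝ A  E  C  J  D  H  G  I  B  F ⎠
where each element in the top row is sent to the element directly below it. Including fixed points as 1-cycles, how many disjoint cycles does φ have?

4

The cycle decomposition is (A)(B, E, D, J, F, H, I)(C)(G), which has 4 cycles (counting 1-cycles).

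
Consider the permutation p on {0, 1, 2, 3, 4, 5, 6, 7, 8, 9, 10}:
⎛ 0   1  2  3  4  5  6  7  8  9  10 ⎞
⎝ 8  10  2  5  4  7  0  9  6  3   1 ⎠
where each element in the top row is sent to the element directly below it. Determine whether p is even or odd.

even

In disjoint-cycle form the cycle lengths are 4, 3, 2, 1, 1.
A cycle is odd iff its length is even; p has 2 even-length cycles, so sgn(p) = (−1)^2 and p is even.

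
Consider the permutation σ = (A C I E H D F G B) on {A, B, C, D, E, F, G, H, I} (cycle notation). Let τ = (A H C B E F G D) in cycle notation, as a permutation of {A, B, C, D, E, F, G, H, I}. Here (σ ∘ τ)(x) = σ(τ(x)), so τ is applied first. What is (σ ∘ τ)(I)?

E

(σ ∘ τ)(I) = σ(τ(I)). τ(I) = I, then σ(I) = E. So (σ ∘ τ)(I) = E.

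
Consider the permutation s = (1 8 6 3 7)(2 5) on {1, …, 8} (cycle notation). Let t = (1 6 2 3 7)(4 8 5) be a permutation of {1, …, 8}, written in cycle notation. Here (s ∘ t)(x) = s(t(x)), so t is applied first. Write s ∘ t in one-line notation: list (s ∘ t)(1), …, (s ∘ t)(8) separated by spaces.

3 7 1 6 4 5 8 2

(s ∘ t)(x) = s(t(x)). Computing each image: s(t(1)) = s(6) = 3, s(t(2)) = s(3) = 7, s(t(3)) = s(7) = 1, s(t(4)) = s(8) = 6, s(t(5)) = s(4) = 4, s(t(6)) = s(2) = 5, s(t(7)) = s(1) = 8, s(t(8)) = s(5) = 2.
Hence s ∘ t = [3 7 1 6 4 5 8 2].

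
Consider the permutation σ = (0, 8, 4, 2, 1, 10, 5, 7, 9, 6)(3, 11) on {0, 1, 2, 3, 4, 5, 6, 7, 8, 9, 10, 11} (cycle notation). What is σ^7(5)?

5 lies in the 10-cycle (0, 8, 4, 2, 1, 10, 5, 7, 9, 6).
Stepping 7 places around the cycle: 5 → 7 → 9 → 6 → 0 → 8 → 4 → 2.

2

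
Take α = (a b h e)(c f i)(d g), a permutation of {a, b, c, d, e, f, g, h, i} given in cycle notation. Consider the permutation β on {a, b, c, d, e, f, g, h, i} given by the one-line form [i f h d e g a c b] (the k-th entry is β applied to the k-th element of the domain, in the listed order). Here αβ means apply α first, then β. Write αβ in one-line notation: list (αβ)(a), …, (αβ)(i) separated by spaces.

f c g a i b d e h

(αβ)(x) = β(α(x)). Computing each image: β(α(a)) = β(b) = f, β(α(b)) = β(h) = c, β(α(c)) = β(f) = g, β(α(d)) = β(g) = a, β(α(e)) = β(a) = i, β(α(f)) = β(i) = b, β(α(g)) = β(d) = d, β(α(h)) = β(e) = e, β(α(i)) = β(c) = h.
Hence αβ = [f c g a i b d e h].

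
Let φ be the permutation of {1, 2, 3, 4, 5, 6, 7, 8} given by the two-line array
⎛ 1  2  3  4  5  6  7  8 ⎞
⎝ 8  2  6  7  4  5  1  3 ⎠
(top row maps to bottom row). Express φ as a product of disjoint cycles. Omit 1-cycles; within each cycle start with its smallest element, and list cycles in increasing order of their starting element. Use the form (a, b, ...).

(1, 8, 3, 6, 5, 4, 7)

Start at 1 and follow images: 1 → 8 → 3 → 6 → 5 → 4 → 7 → 1, giving the cycle (1, 8, 3, 6, 5, 4, 7).
Repeating from the next unused element and collecting all non-trivial cycles gives (1, 8, 3, 6, 5, 4, 7).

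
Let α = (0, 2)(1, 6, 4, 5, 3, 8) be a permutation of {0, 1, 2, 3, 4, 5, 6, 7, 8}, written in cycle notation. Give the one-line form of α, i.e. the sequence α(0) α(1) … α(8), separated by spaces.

2 6 0 8 5 3 4 7 1

Each element maps to the next entry in its cycle (wrapping to the front): 0↦2, 1↦6, 2↦0, 3↦8, 4↦5, 5↦3, 6↦4, 7↦7, 8↦1.
So the one-line form is 2 6 0 8 5 3 4 7 1.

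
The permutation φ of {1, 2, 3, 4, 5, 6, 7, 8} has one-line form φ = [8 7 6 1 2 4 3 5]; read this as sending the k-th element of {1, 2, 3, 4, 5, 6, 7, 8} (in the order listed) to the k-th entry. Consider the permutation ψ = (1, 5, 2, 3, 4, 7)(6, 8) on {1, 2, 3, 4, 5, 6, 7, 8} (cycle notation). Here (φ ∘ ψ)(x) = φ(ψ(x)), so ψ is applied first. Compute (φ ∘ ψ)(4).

(φ ∘ ψ)(4) = φ(ψ(4)). ψ(4) = 7, then φ(7) = 3. So (φ ∘ ψ)(4) = 3.

3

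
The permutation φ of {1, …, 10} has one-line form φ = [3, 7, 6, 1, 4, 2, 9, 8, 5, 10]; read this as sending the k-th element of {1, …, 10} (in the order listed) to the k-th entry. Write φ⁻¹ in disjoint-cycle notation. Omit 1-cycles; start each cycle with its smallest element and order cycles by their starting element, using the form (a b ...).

First write φ in disjoint cycles: (1 3 6 2 7 9 5 4).
The inverse reverses every cycle; in canonical form, φ⁻¹ = (1 4 5 9 7 2 6 3).

(1 4 5 9 7 2 6 3)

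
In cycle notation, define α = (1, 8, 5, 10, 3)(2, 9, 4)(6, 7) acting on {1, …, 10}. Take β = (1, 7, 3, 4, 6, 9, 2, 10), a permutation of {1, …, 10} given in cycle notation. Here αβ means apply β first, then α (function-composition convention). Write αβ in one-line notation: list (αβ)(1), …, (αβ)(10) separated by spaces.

6 3 2 7 10 4 1 5 9 8

(αβ)(x) = α(β(x)). Computing each image: α(β(1)) = α(7) = 6, α(β(2)) = α(10) = 3, α(β(3)) = α(4) = 2, α(β(4)) = α(6) = 7, α(β(5)) = α(5) = 10, α(β(6)) = α(9) = 4, α(β(7)) = α(3) = 1, α(β(8)) = α(8) = 5, α(β(9)) = α(2) = 9, α(β(10)) = α(1) = 8.
Hence αβ = [6 3 2 7 10 4 1 5 9 8].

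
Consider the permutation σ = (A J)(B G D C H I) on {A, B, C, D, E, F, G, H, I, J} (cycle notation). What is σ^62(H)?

B

H lies in the 6-cycle (B G D C H I).
On a 6-cycle, σ^6 is the identity, so σ^62 = σ^2 there (62 ≡ 2 mod 6).
Advancing 2 steps from H: H → I → B.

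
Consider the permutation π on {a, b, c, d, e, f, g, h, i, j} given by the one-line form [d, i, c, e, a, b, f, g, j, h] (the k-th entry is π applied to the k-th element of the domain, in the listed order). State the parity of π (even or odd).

odd

In disjoint-cycle form the cycle lengths are 6, 3, 1.
A cycle of length ℓ contributes ℓ−1 transpositions, so π is a product of 5 + 2 = 7 transpositions — odd.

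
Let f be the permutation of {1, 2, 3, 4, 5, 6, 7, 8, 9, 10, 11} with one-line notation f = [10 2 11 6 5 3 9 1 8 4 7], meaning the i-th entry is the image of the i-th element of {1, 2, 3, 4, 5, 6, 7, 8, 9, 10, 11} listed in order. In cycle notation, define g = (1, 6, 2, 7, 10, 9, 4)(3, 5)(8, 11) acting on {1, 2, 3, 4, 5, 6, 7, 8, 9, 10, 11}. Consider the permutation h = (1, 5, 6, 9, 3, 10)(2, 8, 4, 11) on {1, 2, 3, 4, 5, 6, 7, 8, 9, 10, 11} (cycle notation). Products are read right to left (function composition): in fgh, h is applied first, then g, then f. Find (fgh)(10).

(fgh)(10) = f(g(h(10))). h(10) = 1, then g(1) = 6, then f(6) = 3, so the result is 3.

3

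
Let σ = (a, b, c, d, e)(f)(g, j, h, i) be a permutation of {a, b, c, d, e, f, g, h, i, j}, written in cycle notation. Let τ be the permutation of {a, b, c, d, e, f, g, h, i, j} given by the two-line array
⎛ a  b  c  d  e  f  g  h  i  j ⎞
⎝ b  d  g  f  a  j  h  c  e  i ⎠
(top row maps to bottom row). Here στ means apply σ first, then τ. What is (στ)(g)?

(στ)(g) = τ(σ(g)). σ(g) = j, then τ(j) = i. So (στ)(g) = i.

i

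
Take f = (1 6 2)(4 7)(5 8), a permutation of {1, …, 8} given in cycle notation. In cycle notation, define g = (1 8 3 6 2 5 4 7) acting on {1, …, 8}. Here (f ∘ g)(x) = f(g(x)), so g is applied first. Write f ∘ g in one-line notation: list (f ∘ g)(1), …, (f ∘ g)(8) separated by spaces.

5 8 2 4 7 1 6 3

(f ∘ g)(x) = f(g(x)). Computing each image: f(g(1)) = f(8) = 5, f(g(2)) = f(5) = 8, f(g(3)) = f(6) = 2, f(g(4)) = f(7) = 4, f(g(5)) = f(4) = 7, f(g(6)) = f(2) = 1, f(g(7)) = f(1) = 6, f(g(8)) = f(3) = 3.
Hence f ∘ g = [5 8 2 4 7 1 6 3].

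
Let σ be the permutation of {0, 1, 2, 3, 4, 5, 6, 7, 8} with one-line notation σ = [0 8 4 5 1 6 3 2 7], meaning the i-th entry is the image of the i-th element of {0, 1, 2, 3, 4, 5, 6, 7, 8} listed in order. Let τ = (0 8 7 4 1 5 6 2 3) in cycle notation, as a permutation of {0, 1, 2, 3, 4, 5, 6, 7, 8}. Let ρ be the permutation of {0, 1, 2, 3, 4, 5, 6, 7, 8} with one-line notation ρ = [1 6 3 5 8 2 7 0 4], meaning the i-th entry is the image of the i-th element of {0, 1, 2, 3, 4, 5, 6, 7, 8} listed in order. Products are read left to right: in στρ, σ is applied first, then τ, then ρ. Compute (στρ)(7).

(στρ)(7) = ρ(τ(σ(7))). σ(7) = 2, then τ(2) = 3, then ρ(3) = 5, so the result is 5.

5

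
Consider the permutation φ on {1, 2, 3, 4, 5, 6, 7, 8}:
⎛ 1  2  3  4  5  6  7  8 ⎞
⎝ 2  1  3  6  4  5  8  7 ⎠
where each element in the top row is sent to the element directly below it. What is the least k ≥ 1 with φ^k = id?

6

Writing φ as disjoint cycles, the cycle lengths are 3, 2, 2, 1.
The order of φ is the least common multiple of its cycle lengths: lcm(3, 2, 2) = 6.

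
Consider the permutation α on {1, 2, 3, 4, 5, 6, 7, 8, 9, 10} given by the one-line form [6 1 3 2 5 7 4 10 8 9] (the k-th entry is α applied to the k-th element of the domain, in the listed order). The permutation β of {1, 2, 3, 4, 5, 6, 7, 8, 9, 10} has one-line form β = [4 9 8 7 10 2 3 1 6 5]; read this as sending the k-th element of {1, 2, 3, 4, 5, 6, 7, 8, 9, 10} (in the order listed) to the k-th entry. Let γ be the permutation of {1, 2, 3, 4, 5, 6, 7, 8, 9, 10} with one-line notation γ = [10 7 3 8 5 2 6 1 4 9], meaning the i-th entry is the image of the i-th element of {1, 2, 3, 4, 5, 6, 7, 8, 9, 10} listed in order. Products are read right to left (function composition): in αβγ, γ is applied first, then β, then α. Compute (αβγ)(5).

9

Apply the permutations in order: γ(5) = 5, then β(5) = 10, then α(10) = 9. So (αβγ)(5) = 9.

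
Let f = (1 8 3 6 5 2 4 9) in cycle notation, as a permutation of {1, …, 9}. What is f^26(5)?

4

5 lies in the 8-cycle (1 8 3 6 5 2 4 9).
On an 8-cycle, f^8 is the identity, so f^26 = f^2 there (26 ≡ 2 mod 8).
Advancing 2 steps from 5: 5 → 2 → 4.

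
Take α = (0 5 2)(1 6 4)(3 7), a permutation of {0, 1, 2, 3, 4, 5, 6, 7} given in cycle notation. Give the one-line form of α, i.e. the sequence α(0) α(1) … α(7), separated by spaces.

Each element maps to the next entry in its cycle (wrapping to the front): 0↦5, 1↦6, 2↦0, 3↦7, 4↦1, 5↦2, 6↦4, 7↦3.
So the one-line form is 5 6 0 7 1 2 4 3.

5 6 0 7 1 2 4 3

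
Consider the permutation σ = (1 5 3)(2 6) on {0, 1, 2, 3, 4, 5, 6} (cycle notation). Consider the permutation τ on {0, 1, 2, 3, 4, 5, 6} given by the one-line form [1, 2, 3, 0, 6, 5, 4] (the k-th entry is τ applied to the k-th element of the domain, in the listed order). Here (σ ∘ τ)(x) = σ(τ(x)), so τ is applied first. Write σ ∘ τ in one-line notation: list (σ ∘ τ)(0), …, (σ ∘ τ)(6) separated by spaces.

(σ ∘ τ)(x) = σ(τ(x)). Computing each image: σ(τ(0)) = σ(1) = 5, σ(τ(1)) = σ(2) = 6, σ(τ(2)) = σ(3) = 1, σ(τ(3)) = σ(0) = 0, σ(τ(4)) = σ(6) = 2, σ(τ(5)) = σ(5) = 3, σ(τ(6)) = σ(4) = 4.
Hence σ ∘ τ = [5 6 1 0 2 3 4].

5 6 1 0 2 3 4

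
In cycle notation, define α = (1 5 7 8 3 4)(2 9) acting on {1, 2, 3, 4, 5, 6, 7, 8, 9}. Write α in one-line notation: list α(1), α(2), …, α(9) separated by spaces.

5 9 4 1 7 6 8 3 2

Reading each image from the cycles: 1→5, 2→9, 3→4, 4→1, 5→7, 6→6, 7→8, 8→3, 9→2.
So the one-line form is 5 9 4 1 7 6 8 3 2.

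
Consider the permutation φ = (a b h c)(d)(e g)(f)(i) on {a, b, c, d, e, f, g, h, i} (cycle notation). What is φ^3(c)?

c lies in the 4-cycle (a b h c).
Advancing 3 steps from c: c → a → b → h.

h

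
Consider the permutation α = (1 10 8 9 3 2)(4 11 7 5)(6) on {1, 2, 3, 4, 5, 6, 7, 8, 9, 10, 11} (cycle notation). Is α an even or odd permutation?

even

The cycle lengths are 6, 4, 1.
A cycle of length ℓ contributes ℓ−1 transpositions, so α is a product of 5 + 3 = 8 transpositions — even.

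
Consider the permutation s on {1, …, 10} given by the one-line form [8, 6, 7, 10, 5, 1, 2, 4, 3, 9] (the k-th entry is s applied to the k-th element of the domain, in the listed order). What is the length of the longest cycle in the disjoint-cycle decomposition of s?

Decomposing into disjoint cycles gives (1, 8, 4, 10, 9, 3, 7, 2, 6); the longest has length 9.

9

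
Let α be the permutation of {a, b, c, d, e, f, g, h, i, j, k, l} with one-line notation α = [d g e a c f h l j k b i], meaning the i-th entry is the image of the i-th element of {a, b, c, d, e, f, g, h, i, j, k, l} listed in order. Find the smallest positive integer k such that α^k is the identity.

14

Decomposing into disjoint cycles gives cycle lengths 7, 2, 2, 1.
Since disjoint cycles commute, ord(α) = lcm(7, 2, 2) = 14.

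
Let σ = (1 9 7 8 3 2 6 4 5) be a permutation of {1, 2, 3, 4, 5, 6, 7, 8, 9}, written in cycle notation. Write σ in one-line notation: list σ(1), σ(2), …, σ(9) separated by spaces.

9 6 2 5 1 4 8 3 7

Image by image: 1→9, 2→6, 3→2, 4→5, 5→1, 6→4, 7→8, 8→3, 9→7.
Listing these in domain order gives 9 6 2 5 1 4 8 3 7.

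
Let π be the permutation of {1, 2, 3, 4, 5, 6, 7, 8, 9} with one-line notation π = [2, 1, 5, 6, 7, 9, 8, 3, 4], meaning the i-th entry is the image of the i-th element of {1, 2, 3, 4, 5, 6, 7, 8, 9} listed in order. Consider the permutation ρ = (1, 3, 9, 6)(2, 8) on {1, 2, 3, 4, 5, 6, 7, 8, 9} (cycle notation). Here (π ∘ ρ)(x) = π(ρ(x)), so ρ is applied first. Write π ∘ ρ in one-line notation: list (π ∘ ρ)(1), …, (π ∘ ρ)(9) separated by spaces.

5 3 4 6 7 2 8 1 9

Chase each element through ρ then π: 1 → 3 → 5; 2 → 8 → 3; 3 → 9 → 4; 4 → 4 → 6; 5 → 5 → 7; 6 → 1 → 2; 7 → 7 → 8; 8 → 2 → 1; 9 → 6 → 9.
Collecting the images, π ∘ ρ = [5 3 4 6 7 2 8 1 9].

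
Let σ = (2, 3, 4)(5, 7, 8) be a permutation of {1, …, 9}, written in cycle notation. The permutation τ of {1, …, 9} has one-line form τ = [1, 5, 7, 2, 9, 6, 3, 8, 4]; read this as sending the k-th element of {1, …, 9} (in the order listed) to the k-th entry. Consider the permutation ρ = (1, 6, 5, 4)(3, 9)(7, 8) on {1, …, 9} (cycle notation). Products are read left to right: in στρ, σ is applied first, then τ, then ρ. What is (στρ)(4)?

4

(στρ)(4) = ρ(τ(σ(4))). σ(4) = 2, then τ(2) = 5, then ρ(5) = 4, so the result is 4.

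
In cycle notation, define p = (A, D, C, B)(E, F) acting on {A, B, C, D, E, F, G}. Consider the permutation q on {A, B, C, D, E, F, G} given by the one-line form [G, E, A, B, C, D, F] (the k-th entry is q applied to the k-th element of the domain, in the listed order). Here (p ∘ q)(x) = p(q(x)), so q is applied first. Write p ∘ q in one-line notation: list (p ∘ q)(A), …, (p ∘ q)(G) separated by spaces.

G F D A B C E

(p ∘ q)(x) = p(q(x)). Computing each image: p(q(A)) = p(G) = G, p(q(B)) = p(E) = F, p(q(C)) = p(A) = D, p(q(D)) = p(B) = A, p(q(E)) = p(C) = B, p(q(F)) = p(D) = C, p(q(G)) = p(F) = E.
Hence p ∘ q = [G F D A B C E].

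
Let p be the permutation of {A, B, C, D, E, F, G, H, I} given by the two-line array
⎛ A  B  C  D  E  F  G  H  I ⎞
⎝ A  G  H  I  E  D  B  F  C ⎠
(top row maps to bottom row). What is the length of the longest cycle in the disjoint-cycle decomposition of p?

Decomposing into disjoint cycles gives (B G)(C H F D I); the longest has length 5.

5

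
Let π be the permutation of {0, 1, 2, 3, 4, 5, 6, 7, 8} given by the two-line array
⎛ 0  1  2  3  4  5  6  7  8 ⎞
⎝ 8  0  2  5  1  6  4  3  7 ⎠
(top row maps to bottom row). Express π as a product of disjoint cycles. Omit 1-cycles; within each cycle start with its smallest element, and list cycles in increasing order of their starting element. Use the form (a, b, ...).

(0, 8, 7, 3, 5, 6, 4, 1)

Start at 0 and follow images: 0 → 8 → 7 → 3 → 5 → 6 → 4 → 1 → 0, giving the cycle (0, 8, 7, 3, 5, 6, 4, 1).
Repeating from the next unused element and collecting all non-trivial cycles gives (0, 8, 7, 3, 5, 6, 4, 1).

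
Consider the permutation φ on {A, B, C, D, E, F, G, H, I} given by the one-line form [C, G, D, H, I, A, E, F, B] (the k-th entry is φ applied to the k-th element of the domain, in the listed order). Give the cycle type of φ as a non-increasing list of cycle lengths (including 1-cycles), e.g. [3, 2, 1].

The disjoint cycles are (A C D H F)(B G E I), with lengths 5, 4 in non-increasing order.

[5, 4]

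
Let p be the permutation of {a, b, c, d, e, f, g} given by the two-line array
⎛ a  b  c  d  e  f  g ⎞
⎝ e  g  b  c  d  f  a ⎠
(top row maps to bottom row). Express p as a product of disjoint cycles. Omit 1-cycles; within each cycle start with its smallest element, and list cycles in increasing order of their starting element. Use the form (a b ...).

From a: a → e → d → c → b → g → a, closing the cycle (a e d c b g).
Repeating from the next unused element and collecting all non-trivial cycles gives (a e d c b g).

(a e d c b g)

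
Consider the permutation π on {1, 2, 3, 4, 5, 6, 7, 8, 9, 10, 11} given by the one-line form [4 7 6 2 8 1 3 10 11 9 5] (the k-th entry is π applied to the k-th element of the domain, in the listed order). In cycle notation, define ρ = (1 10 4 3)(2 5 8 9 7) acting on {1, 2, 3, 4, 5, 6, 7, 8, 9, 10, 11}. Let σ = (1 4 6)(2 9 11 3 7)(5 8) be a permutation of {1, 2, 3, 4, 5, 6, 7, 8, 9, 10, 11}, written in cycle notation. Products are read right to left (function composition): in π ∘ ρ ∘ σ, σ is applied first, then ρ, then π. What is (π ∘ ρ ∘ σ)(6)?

Chase 6: σ(6) = 1; ρ(1) = 10; π(10) = 9. Hence (π ∘ ρ ∘ σ)(6) = 9.

9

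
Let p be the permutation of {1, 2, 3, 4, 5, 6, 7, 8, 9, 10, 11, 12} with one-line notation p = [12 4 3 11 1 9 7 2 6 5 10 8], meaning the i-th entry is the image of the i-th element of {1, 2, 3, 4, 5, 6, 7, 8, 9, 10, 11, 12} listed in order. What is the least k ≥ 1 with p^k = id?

8

Writing p as disjoint cycles, the cycle lengths are 8, 2, 1, 1.
Since disjoint cycles commute, ord(p) = lcm(8, 2) = 8.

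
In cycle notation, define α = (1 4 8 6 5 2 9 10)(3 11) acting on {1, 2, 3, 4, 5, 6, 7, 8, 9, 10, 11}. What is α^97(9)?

9 lies in the 8-cycle (1 4 8 6 5 2 9 10).
Powers repeat with period 8 on this cycle, and 97 mod 8 = 1, so α^97(9) = α^1(9).
Stepping 1 place around the cycle: 9 → 10.

10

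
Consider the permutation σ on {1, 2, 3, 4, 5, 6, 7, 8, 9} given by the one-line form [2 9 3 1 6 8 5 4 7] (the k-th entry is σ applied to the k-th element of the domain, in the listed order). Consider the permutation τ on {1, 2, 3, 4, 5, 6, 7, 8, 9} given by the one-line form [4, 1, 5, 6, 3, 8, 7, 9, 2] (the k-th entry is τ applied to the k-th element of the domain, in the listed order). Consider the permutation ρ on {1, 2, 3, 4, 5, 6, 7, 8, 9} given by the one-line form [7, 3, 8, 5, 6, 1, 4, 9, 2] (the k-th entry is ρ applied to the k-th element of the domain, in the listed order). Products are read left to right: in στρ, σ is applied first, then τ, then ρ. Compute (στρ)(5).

9

(στρ)(5) = ρ(τ(σ(5))). σ(5) = 6, then τ(6) = 8, then ρ(8) = 9, so the result is 9.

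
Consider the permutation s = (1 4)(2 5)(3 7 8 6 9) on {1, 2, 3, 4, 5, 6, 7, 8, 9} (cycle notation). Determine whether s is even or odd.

The cycle lengths are 5, 2, 2.
A cycle of length ℓ contributes ℓ−1 transpositions, so s is a product of 4 + 1 + 1 = 6 transpositions — even.

even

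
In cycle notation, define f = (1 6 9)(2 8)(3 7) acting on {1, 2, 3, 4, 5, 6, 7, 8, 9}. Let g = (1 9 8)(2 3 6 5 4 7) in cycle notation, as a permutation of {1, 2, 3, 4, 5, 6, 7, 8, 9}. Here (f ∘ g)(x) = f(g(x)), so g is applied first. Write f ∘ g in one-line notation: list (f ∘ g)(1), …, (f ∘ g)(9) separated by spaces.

1 7 9 3 4 5 8 6 2

For each element, apply g then f: 1 → 9 → 1; 2 → 3 → 7; 3 → 6 → 9; 4 → 7 → 3; 5 → 4 → 4; 6 → 5 → 5; 7 → 2 → 8; 8 → 1 → 6; 9 → 8 → 2.
So f ∘ g in one-line form is 1 7 9 3 4 5 8 6 2.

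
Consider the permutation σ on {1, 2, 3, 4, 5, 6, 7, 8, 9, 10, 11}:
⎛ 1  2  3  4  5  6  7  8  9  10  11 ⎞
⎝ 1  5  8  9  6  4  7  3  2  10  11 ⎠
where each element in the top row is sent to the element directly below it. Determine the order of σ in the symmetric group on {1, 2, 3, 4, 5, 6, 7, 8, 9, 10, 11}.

10

Decomposing into disjoint cycles gives cycle lengths 5, 2, 1, 1, 1, 1.
The order of σ is the least common multiple of its cycle lengths: lcm(5, 2) = 10.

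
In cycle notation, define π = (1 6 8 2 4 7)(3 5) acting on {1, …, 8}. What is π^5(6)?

6 lies in the 6-cycle (1 6 8 2 4 7).
Stepping 5 places around the cycle: 6 → 8 → 2 → 4 → 7 → 1.

1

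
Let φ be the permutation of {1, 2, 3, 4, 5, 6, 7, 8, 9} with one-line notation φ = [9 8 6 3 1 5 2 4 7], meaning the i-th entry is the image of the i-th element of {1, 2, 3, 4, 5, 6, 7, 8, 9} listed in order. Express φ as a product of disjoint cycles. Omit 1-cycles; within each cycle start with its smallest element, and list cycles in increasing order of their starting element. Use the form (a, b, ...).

(1, 9, 7, 2, 8, 4, 3, 6, 5)

Iterating φ from 1 gives 1 → 9 → 7 → 2 → 8 → 4 → 3 → 6 → 5 → 1; that is the 9-cycle (1, 9, 7, 2, 8, 4, 3, 6, 5).
Repeating from the next unused element and collecting all non-trivial cycles gives (1, 9, 7, 2, 8, 4, 3, 6, 5).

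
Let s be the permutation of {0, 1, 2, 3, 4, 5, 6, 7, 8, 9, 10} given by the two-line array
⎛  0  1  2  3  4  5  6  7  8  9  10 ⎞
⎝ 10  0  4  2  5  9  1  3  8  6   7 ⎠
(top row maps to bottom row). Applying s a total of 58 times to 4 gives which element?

Tracing 4 → 5 → … returns to 4 after 10 steps, so 4 lies in a 10-cycle (0 10 7 3 2 4 5 9 6 1).
Powers repeat with period 10 on this cycle, and 58 mod 10 = 8, so s^58(4) = s^8(4).
Stepping 8 places around the cycle: 4 → 5 → 9 → 6 → 1 → 0 → 10 → 7 → 3.

3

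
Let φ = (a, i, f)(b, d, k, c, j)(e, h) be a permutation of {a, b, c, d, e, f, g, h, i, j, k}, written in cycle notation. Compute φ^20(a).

a lies in the 3-cycle (a, i, f).
On a 3-cycle, φ^3 is the identity, so φ^20 = φ^2 there (20 ≡ 2 mod 3).
Advancing 2 steps from a: a → i → f.

f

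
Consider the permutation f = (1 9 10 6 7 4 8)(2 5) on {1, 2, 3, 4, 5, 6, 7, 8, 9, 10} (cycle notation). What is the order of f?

The disjoint cycles have lengths 7, 2, 1.
The order is lcm(7, 2) = 14.

14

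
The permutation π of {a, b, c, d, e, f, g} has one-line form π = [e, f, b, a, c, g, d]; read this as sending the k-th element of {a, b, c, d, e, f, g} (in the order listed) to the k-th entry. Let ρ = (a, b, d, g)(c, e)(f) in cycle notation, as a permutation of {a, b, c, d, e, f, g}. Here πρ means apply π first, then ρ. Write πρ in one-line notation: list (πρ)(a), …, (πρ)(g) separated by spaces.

c f d b e a g

For each element, apply π then ρ: a → e → c; b → f → f; c → b → d; d → a → b; e → c → e; f → g → a; g → d → g.
Collecting the images, πρ = [c f d b e a g].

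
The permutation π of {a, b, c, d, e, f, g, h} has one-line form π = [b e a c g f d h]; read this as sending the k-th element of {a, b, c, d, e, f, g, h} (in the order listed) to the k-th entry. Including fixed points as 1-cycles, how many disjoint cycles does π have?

The cycle decomposition is (a b e g d c)(f)(h), which has 3 cycles (counting 1-cycles).

3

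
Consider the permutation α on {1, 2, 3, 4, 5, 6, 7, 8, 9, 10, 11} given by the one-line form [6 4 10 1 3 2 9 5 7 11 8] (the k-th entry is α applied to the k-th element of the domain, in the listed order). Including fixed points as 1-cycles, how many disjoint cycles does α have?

The cycle decomposition is (1 6 2 4)(3 10 11 8 5)(7 9), which has 3 cycles (counting 1-cycles).

3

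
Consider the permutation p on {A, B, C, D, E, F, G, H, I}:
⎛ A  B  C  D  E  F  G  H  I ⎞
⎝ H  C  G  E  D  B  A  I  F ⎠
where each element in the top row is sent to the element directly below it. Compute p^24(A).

Tracing A → H → … returns to A after 7 steps, so A lies in a 7-cycle (A, H, I, F, B, C, G).
Powers repeat with period 7 on this cycle, and 24 mod 7 = 3, so p^24(A) = p^3(A).
Stepping 3 places around the cycle: A → H → I → F.

F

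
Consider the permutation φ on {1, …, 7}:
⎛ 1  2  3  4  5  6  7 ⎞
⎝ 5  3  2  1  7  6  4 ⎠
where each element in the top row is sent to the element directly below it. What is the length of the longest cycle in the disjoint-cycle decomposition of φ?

Decomposing into disjoint cycles gives (1, 5, 7, 4)(2, 3); the longest has length 4.

4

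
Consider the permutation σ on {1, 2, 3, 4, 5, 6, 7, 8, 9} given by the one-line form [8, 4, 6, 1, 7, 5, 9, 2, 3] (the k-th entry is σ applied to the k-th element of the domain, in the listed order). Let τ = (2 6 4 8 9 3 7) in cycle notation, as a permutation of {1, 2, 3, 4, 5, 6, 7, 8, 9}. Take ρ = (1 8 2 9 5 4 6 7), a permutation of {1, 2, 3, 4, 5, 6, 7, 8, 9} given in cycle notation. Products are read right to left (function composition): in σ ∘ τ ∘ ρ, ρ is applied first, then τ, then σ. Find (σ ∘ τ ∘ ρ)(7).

8

Chase 7: ρ(7) = 1; τ(1) = 1; σ(1) = 8. Hence (σ ∘ τ ∘ ρ)(7) = 8.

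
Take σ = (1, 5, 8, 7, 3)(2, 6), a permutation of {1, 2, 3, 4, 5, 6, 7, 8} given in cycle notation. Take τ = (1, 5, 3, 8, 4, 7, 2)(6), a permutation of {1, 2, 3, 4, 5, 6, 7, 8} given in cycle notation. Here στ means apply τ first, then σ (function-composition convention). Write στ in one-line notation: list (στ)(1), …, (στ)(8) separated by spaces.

8 5 7 3 1 2 6 4

(στ)(x) = σ(τ(x)). Computing each image: σ(τ(1)) = σ(5) = 8, σ(τ(2)) = σ(1) = 5, σ(τ(3)) = σ(8) = 7, σ(τ(4)) = σ(7) = 3, σ(τ(5)) = σ(3) = 1, σ(τ(6)) = σ(6) = 2, σ(τ(7)) = σ(2) = 6, σ(τ(8)) = σ(4) = 4.
Hence στ = [8 5 7 3 1 2 6 4].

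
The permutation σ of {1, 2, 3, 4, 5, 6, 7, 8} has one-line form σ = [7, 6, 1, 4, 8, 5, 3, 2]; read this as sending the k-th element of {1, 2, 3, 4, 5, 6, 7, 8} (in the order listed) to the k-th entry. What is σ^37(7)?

Tracing 7 → 3 → … returns to 7 after 3 steps, so 7 lies in a 3-cycle (1 7 3).
Powers repeat with period 3 on this cycle, and 37 mod 3 = 1, so σ^37(7) = σ^1(7).
Stepping 1 place around the cycle: 7 → 3.

3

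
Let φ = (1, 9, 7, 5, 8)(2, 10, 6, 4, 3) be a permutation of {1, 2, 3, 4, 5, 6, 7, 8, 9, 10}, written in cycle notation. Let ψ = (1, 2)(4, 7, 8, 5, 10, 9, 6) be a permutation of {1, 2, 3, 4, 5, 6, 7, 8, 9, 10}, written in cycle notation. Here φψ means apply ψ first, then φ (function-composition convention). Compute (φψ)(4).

5

First apply ψ: ψ(4) = 7, then φ(7) = 5. Thus (φψ)(4) = 5.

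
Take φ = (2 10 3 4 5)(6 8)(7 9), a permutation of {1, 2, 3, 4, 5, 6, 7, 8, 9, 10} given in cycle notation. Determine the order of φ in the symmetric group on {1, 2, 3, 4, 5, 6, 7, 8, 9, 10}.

10

The cycle type of φ is (5, 2, 2, 1).
Since disjoint cycles commute, ord(φ) = lcm(5, 2, 2) = 10.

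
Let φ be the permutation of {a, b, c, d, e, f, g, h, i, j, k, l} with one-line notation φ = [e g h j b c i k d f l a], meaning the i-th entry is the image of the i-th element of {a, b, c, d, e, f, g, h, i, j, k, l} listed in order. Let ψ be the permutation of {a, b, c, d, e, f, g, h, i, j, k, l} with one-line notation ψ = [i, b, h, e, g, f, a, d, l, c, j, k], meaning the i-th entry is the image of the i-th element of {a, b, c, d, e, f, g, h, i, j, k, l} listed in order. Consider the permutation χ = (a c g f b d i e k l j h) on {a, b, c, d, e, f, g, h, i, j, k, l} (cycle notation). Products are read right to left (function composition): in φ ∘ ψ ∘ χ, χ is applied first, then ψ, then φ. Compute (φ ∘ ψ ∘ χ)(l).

h

Chase l: χ(l) = j; ψ(j) = c; φ(c) = h. Hence (φ ∘ ψ ∘ χ)(l) = h.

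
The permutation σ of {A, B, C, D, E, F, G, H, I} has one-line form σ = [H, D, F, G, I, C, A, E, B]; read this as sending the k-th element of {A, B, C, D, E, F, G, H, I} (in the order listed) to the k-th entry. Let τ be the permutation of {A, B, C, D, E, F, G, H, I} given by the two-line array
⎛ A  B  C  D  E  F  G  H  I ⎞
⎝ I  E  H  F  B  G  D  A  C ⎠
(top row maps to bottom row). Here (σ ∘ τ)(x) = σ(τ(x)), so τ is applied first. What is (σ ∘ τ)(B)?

τ(B) = E, then σ(E) = I; composing gives (σ ∘ τ)(B) = I.

I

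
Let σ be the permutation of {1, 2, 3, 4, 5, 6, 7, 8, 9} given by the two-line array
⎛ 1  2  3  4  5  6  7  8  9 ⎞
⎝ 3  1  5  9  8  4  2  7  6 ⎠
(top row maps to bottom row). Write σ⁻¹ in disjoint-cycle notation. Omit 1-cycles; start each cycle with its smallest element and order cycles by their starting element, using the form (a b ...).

First write σ in disjoint cycles: (1 3 5 8 7 2)(4 9 6).
Reversing each cycle (and rotating so the smallest element leads) gives σ⁻¹ = (1 2 7 8 5 3)(4 6 9).

(1 2 7 8 5 3)(4 6 9)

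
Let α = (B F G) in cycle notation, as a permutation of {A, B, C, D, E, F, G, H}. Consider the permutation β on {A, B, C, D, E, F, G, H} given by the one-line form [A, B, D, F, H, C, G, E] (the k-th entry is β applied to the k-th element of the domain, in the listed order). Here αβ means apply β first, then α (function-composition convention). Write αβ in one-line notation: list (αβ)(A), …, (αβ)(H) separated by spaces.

A F D G H C B E

Chase each element through β then α: A → A → A; B → B → F; C → D → D; D → F → G; E → H → H; F → C → C; G → G → B; H → E → E.
Collecting the images, αβ = [A F D G H C B E].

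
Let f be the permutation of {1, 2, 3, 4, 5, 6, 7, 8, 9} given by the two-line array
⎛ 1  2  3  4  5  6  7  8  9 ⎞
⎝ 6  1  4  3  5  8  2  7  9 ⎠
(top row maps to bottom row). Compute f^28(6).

Tracing 6 → 8 → … returns to 6 after 5 steps, so 6 lies in a 5-cycle (1 6 8 7 2).
On a 5-cycle, f^5 is the identity, so f^28 = f^3 there (28 ≡ 3 mod 5).
Advancing 3 steps from 6: 6 → 8 → 7 → 2.

2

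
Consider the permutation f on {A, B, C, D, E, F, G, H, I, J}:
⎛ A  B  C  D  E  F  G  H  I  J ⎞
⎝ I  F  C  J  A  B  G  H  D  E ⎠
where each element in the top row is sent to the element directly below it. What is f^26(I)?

D

Tracing I → D → … returns to I after 5 steps, so I lies in a 5-cycle (A, I, D, J, E).
Since the cycle has length 5, f^26 acts on it the same as f^1 (26 mod 5 = 1).
Stepping 1 place around the cycle: I → D.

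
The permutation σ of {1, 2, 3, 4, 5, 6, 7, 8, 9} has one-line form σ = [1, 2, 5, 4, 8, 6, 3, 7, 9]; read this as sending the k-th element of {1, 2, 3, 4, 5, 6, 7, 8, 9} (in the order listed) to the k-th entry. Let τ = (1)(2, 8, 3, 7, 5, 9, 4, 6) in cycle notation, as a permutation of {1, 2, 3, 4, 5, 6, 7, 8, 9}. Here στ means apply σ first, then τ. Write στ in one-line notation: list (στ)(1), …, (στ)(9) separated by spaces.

1 8 9 6 3 2 7 5 4

(στ)(x) = τ(σ(x)). Computing each image: τ(σ(1)) = τ(1) = 1, τ(σ(2)) = τ(2) = 8, τ(σ(3)) = τ(5) = 9, τ(σ(4)) = τ(4) = 6, τ(σ(5)) = τ(8) = 3, τ(σ(6)) = τ(6) = 2, τ(σ(7)) = τ(3) = 7, τ(σ(8)) = τ(7) = 5, τ(σ(9)) = τ(9) = 4.
Hence στ = [1 8 9 6 3 2 7 5 4].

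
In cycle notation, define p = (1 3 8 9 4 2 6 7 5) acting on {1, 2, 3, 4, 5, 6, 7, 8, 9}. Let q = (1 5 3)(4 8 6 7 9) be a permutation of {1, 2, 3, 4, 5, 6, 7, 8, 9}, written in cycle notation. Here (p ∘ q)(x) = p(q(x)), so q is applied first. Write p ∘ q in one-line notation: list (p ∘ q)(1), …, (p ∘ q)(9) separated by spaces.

(p ∘ q)(x) = p(q(x)). Computing each image: p(q(1)) = p(5) = 1, p(q(2)) = p(2) = 6, p(q(3)) = p(1) = 3, p(q(4)) = p(8) = 9, p(q(5)) = p(3) = 8, p(q(6)) = p(7) = 5, p(q(7)) = p(9) = 4, p(q(8)) = p(6) = 7, p(q(9)) = p(4) = 2.
Hence p ∘ q = [1 6 3 9 8 5 4 7 2].

1 6 3 9 8 5 4 7 2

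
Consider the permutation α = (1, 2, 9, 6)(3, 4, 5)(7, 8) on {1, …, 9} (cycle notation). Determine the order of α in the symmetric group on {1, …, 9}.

The disjoint cycles have lengths 4, 3, 2.
The order of α is the least common multiple of its cycle lengths: lcm(4, 3, 2) = 12.

12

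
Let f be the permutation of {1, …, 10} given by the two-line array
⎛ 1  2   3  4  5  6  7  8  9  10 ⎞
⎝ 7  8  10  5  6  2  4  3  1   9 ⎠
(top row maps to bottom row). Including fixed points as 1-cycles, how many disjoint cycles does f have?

The cycle decomposition is (1, 7, 4, 5, 6, 2, 8, 3, 10, 9), which has 1 cycle (counting 1-cycles).

1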